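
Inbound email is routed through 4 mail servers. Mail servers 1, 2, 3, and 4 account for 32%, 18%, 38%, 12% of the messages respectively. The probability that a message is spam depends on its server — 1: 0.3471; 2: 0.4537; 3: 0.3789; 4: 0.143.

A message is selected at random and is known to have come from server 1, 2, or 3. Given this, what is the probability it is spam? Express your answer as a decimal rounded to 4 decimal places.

0.3826

Let J = {1, 2, 3}.
P(J) = 0.32 + 0.18 + 0.38 = 0.88.
P(S ∩ J) = 0.3471·0.32 + 0.4537·0.18 + 0.3789·0.38 = 0.111072 + 0.081666 + 0.143982 = 0.33672.
P(S | J) = 0.33672 / 0.88 = 0.382636…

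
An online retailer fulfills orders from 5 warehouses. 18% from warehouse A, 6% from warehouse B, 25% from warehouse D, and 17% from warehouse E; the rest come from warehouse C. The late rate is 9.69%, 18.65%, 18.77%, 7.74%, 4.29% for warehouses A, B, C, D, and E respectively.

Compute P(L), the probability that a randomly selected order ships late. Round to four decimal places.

P(C) = 1 − (0.18 + 0.06 + 0.25 + 0.17) = 0.34.
P(L) = P(L|A)·P(A) + P(L|B)·P(B) + P(L|C)·P(C) + P(L|D)·P(D) + P(L|E)·P(E)
      = 0.0969·0.18 + 0.1865·0.06 + 0.1877·0.34 + 0.0774·0.25 + 0.0429·0.17
      = 0.017442 + 0.01119 + 0.063818 + 0.01935 + 0.007293 = 0.119093

P(L) ≈ 0.1191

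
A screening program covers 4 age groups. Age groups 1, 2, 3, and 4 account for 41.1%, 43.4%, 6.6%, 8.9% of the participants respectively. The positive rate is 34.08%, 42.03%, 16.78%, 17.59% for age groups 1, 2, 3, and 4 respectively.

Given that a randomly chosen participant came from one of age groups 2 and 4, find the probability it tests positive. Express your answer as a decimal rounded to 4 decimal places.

P(T|S) ≈ 0.3787

Let S = {2, 4}.
P(S) = 0.434 + 0.089 = 0.523.
P(T ∩ S) = 0.4203·0.434 + 0.1759·0.089 = 0.1824102 + 0.0156551 = 0.1980653.
P(T | S) = 0.1980653 / 0.523 = 0.378710…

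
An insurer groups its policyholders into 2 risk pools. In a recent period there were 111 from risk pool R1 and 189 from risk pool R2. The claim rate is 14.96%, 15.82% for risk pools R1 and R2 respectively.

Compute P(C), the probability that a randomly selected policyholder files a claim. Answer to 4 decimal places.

0.1550

Total: 111 + 189 = 300.
P(R1) = 111/300 = 0.37. P(R2) = 189/300 = 0.63.
P(C) = P(C|R1)·P(R1) + P(C|R2)·P(R2)
      = 0.1496·0.37 + 0.1582·0.63
      = 0.055352 + 0.099666 = 0.155018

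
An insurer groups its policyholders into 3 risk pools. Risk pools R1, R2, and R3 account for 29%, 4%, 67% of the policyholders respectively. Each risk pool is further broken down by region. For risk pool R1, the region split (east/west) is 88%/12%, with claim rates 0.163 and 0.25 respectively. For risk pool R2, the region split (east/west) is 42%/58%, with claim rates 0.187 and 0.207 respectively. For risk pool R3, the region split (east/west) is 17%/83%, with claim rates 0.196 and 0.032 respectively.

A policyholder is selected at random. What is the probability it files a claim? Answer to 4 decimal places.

P(C|R1) = 0.88·0.163 + 0.12·0.25 = 0.14344 + 0.03 = 0.17344
P(C|R2) = 0.42·0.187 + 0.58·0.207 = 0.07854 + 0.12006 = 0.1986
P(C|R3) = 0.17·0.196 + 0.83·0.032 = 0.03332 + 0.02656 = 0.05988
Then overall,
P(C) = 0.29·0.17344 + 0.04·0.1986 + 0.67·0.05988
      = 0.0502976 + 0.007944 + 0.0401196 = 0.0983612

0.0984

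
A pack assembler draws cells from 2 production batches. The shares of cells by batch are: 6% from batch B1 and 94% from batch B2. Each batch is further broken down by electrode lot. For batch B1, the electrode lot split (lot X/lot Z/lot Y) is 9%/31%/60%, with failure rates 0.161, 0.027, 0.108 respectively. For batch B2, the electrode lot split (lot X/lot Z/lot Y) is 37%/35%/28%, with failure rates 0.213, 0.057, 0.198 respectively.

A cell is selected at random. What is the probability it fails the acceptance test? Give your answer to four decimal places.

P(F|B1) = 0.09·0.161 + 0.31·0.027 + 0.6·0.108 = 0.01449 + 0.00837 + 0.0648 = 0.08766
P(F|B2) = 0.37·0.213 + 0.35·0.057 + 0.28·0.198 = 0.07881 + 0.01995 + 0.05544 = 0.1542
By total probability over the outer partition,
P(F) = 0.06·0.08766 + 0.94·0.1542
      = 0.0052596 + 0.144948 = 0.1502076

P(F) ≈ 0.1502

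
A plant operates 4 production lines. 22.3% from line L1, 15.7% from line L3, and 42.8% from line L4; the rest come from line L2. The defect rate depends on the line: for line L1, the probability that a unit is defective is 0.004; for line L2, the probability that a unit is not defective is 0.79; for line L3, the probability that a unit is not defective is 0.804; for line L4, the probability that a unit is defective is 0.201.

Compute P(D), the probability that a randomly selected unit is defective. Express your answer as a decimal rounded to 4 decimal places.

0.1580

P(L2) = 1 − (0.223 + 0.157 + 0.428) = 0.192.
P(D|L2) = 1 − 0.79 = 0.21.
P(D|L3) = 1 − 0.804 = 0.196.
P(D) = P(D|L1)·P(L1) + P(D|L2)·P(L2) + P(D|L3)·P(L3) + P(D|L4)·P(L4)
      = 0.004·0.223 + 0.21·0.192 + 0.196·0.157 + 0.201·0.428
      = 0.000892 + 0.04032 + 0.030772 + 0.086028 = 0.158012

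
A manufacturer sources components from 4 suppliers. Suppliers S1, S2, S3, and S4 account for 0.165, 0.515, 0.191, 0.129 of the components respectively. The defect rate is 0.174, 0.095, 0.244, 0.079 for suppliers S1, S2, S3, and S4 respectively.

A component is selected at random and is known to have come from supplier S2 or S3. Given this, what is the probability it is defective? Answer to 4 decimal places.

Let S = {S2, S3}.
P(S) = 0.515 + 0.191 = 0.706.
P(D ∩ S) = 0.095·0.515 + 0.244·0.191 = 0.048925 + 0.046604 = 0.095529.
P(D | S) = 0.095529 / 0.706 = 0.135310…

P(D|S) ≈ 0.1353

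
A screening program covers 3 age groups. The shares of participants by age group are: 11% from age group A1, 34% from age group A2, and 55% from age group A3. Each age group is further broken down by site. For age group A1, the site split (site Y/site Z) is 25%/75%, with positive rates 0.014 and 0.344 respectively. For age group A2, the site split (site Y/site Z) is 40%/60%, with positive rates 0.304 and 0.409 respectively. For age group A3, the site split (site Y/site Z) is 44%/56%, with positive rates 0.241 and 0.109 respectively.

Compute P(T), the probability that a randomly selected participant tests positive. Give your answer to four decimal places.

P(T|A1) = 0.25·0.014 + 0.75·0.344 = 0.0035 + 0.258 = 0.2615
P(T|A2) = 0.4·0.304 + 0.6·0.409 = 0.1216 + 0.2454 = 0.367
P(T|A3) = 0.44·0.241 + 0.56·0.109 = 0.10604 + 0.06104 = 0.16708
By total probability over the outer partition,
P(T) = 0.11·0.2615 + 0.34·0.367 + 0.55·0.16708
      = 0.028765 + 0.12478 + 0.091894 = 0.245439

0.2454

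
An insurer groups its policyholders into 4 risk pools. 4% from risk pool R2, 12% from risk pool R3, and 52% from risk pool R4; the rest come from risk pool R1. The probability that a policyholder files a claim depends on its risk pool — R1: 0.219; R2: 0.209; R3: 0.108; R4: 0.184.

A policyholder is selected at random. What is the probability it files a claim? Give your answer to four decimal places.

P(C) ≈ 0.1871

P(R1) = 1 − (0.04 + 0.12 + 0.52) = 0.32.
P(C) = P(C|R1)·P(R1) + P(C|R2)·P(R2) + P(C|R3)·P(R3) + P(C|R4)·P(R4)
      = 0.219·0.32 + 0.209·0.04 + 0.108·0.12 + 0.184·0.52
      = 0.07008 + 0.00836 + 0.01296 + 0.09568 = 0.18708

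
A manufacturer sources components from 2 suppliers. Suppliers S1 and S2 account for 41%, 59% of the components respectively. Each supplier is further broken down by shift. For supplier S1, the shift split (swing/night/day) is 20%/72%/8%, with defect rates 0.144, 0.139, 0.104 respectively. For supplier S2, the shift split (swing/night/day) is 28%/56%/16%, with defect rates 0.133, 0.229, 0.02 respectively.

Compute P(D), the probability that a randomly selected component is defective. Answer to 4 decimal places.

P(D) ≈ 0.1558

P(D|S1) = 0.2·0.144 + 0.72·0.139 + 0.08·0.104 = 0.0288 + 0.10008 + 0.00832 = 0.1372
P(D|S2) = 0.28·0.133 + 0.56·0.229 + 0.16·0.02 = 0.03724 + 0.12824 + 0.0032 = 0.16868
Then overall,
P(D) = 0.41·0.1372 + 0.59·0.16868
      = 0.056252 + 0.0995212 = 0.1557732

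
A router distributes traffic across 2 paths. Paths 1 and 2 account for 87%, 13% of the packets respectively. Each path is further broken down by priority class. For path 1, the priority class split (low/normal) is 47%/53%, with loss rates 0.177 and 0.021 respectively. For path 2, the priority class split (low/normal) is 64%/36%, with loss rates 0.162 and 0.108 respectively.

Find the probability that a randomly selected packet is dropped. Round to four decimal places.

P(L) ≈ 0.1006

P(L|1) = 0.47·0.177 + 0.53·0.021 = 0.08319 + 0.01113 = 0.09432
P(L|2) = 0.64·0.162 + 0.36·0.108 = 0.10368 + 0.03888 = 0.14256
Then overall,
P(L) = 0.87·0.09432 + 0.13·0.14256
      = 0.0820584 + 0.0185328 = 0.1005912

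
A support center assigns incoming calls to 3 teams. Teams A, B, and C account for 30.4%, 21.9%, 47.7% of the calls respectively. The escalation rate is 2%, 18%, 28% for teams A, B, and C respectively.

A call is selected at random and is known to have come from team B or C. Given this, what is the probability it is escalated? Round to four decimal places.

0.2485

Let S = {B, C}.
P(S) = 0.219 + 0.477 = 0.696.
P(E ∩ S) = 0.18·0.219 + 0.28·0.477 = 0.03942 + 0.13356 = 0.17298.
P(E | S) = 0.17298 / 0.696 = 0.248534…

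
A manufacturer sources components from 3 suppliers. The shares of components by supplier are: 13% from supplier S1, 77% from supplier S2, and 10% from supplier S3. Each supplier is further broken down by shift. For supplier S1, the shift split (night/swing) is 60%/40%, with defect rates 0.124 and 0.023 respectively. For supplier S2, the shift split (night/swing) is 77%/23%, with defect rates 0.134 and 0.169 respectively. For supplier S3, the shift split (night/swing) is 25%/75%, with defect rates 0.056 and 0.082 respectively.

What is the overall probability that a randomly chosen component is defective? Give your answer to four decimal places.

P(D|S1) = 0.6·0.124 + 0.4·0.023 = 0.0744 + 0.0092 = 0.0836
P(D|S2) = 0.77·0.134 + 0.23·0.169 = 0.10318 + 0.03887 = 0.14205
P(D|S3) = 0.25·0.056 + 0.75·0.082 = 0.014 + 0.0615 = 0.0755
Then overall,
P(D) = 0.13·0.0836 + 0.77·0.14205 + 0.1·0.0755
      = 0.010868 + 0.1093785 + 0.00755 = 0.1277965

0.1278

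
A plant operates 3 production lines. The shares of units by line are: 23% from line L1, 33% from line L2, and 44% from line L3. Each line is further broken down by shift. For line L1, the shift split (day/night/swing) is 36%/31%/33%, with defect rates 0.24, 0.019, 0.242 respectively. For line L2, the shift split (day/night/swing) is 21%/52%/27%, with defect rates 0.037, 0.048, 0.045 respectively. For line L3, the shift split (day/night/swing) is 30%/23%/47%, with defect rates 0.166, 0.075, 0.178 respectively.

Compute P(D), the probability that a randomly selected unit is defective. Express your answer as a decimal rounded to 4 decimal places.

0.1207

P(D|L1) = 0.36·0.24 + 0.31·0.019 + 0.33·0.242 = 0.0864 + 0.00589 + 0.07986 = 0.17215
P(D|L2) = 0.21·0.037 + 0.52·0.048 + 0.27·0.045 = 0.00777 + 0.02496 + 0.01215 = 0.04488
P(D|L3) = 0.3·0.166 + 0.23·0.075 + 0.47·0.178 = 0.0498 + 0.01725 + 0.08366 = 0.15071
Then overall,
P(D) = 0.23·0.17215 + 0.33·0.04488 + 0.44·0.15071
      = 0.0395945 + 0.0148104 + 0.0663124 = 0.1207173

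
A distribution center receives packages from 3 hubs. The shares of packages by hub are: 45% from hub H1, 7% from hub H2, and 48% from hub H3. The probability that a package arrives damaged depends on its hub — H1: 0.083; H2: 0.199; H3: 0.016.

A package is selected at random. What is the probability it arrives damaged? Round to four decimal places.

P(D) ≈ 0.0590

Using total probability over the partition,
P(D) = P(D|H1)·P(H1) + P(D|H2)·P(H2) + P(D|H3)·P(H3)
      = 0.083·0.45 + 0.199·0.07 + 0.016·0.48
      = 0.03735 + 0.01393 + 0.00768 = 0.05896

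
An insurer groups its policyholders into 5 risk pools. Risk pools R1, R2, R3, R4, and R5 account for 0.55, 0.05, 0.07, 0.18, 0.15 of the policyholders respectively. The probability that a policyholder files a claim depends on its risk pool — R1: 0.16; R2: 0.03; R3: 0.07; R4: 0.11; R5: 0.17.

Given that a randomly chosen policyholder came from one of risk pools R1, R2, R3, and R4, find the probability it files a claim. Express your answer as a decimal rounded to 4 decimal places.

Let S = {R1, R2, R3, R4}.
P(S) = 0.55 + 0.05 + 0.07 + 0.18 = 0.85.
P(C ∩ S) = 0.16·0.55 + 0.03·0.05 + 0.07·0.07 + 0.11·0.18 = 0.088 + 0.0015 + 0.0049 + 0.0198 = 0.1142.
P(C | S) = 0.1142 / 0.85 = 0.134353…

0.1344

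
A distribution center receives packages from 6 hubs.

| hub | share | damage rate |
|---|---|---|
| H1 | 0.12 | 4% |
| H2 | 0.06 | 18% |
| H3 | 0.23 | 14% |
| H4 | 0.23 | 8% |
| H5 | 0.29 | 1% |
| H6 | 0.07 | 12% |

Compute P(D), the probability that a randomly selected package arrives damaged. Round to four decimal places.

0.0775

Using total probability over the partition,
P(D) = P(D|H1)·P(H1) + P(D|H2)·P(H2) + P(D|H3)·P(H3) + P(D|H4)·P(H4) + P(D|H5)·P(H5) + P(D|H6)·P(H6)
      = 0.04·0.12 + 0.18·0.06 + 0.14·0.23 + 0.08·0.23 + 0.01·0.29 + 0.12·0.07
      = 0.0048 + 0.0108 + 0.0322 + 0.0184 + 0.0029 + 0.0084 = 0.0775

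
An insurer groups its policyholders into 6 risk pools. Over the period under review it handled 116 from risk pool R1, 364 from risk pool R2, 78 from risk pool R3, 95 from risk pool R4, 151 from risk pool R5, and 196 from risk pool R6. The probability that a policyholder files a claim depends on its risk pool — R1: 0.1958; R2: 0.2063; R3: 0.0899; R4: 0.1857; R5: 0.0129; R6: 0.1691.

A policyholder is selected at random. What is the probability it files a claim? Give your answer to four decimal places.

Total: 116 + 364 + 78 + 95 + 151 + 196 = 1000.
P(R1) = 116/1000 = 0.116. P(R2) = 364/1000 = 0.364. P(R3) = 78/1000 = 0.078. P(R4) = 95/1000 = 0.095. P(R5) = 151/1000 = 0.151. P(R6) = 196/1000 = 0.196.
Using total probability over the partition,
P(C) = P(C|R1)·P(R1) + P(C|R2)·P(R2) + P(C|R3)·P(R3) + P(C|R4)·P(R4) + P(C|R5)·P(R5) + P(C|R6)·P(R6)
      = 0.1958·0.116 + 0.2063·0.364 + 0.0899·0.078 + 0.1857·0.095 + 0.0129·0.151 + 0.1691·0.196
      = 0.0227128 + 0.0750932 + 0.0070122 + 0.0176415 + 0.0019479 + 0.0331436 = 0.1575512

P(C) ≈ 0.1576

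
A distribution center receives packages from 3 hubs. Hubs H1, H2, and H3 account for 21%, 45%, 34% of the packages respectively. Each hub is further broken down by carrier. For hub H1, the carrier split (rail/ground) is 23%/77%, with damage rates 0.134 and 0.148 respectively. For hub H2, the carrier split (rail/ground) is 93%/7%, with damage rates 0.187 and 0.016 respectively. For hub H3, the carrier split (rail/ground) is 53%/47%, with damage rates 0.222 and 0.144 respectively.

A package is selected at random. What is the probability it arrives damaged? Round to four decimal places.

0.1722

P(D|H1) = 0.23·0.134 + 0.77·0.148 = 0.03082 + 0.11396 = 0.14478
P(D|H2) = 0.93·0.187 + 0.07·0.016 = 0.17391 + 0.00112 = 0.17503
P(D|H3) = 0.53·0.222 + 0.47·0.144 = 0.11766 + 0.06768 = 0.18534
By total probability over the outer partition,
P(D) = 0.21·0.14478 + 0.45·0.17503 + 0.34·0.18534
      = 0.0304038 + 0.0787635 + 0.0630156 = 0.1721829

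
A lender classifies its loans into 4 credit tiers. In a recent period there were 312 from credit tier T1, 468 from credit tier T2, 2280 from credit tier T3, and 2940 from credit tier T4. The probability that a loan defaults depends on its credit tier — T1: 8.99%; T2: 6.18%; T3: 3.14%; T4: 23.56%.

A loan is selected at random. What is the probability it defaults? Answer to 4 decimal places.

Total: 312 + 468 + 2280 + 2940 = 6000.
P(T1) = 312/6000 = 0.052. P(T2) = 468/6000 = 0.078. P(T3) = 2280/6000 = 0.38. P(T4) = 2940/6000 = 0.49.
Using total probability over the partition,
P(D) = P(D|T1)·P(T1) + P(D|T2)·P(T2) + P(D|T3)·P(T3) + P(D|T4)·P(T4)
      = 0.0899·0.052 + 0.0618·0.078 + 0.0314·0.38 + 0.2356·0.49
      = 0.0046748 + 0.0048204 + 0.011932 + 0.115444 = 0.1368712

0.1369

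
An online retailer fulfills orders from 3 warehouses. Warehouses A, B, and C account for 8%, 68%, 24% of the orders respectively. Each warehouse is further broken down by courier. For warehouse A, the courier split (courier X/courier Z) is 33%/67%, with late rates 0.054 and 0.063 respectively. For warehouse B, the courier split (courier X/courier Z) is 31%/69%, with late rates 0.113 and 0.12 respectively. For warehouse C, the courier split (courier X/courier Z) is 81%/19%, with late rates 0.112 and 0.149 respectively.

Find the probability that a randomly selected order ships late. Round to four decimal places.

P(L) ≈ 0.1135

P(L|A) = 0.33·0.054 + 0.67·0.063 = 0.01782 + 0.04221 = 0.06003
P(L|B) = 0.31·0.113 + 0.69·0.12 = 0.03503 + 0.0828 = 0.11783
P(L|C) = 0.81·0.112 + 0.19·0.149 = 0.09072 + 0.02831 = 0.11903
Then overall,
P(L) = 0.08·0.06003 + 0.68·0.11783 + 0.24·0.11903
      = 0.0048024 + 0.0801244 + 0.0285672 = 0.113494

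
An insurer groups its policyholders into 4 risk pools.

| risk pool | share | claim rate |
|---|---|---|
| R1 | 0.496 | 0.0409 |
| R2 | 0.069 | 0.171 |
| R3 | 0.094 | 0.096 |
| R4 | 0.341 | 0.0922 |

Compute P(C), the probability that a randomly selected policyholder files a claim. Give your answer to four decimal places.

P(C) = P(C|R1)·P(R1) + P(C|R2)·P(R2) + P(C|R3)·P(R3) + P(C|R4)·P(R4)
      = 0.0409·0.496 + 0.171·0.069 + 0.096·0.094 + 0.0922·0.341
      = 0.0202864 + 0.011799 + 0.009024 + 0.0314402 = 0.0725496

0.0725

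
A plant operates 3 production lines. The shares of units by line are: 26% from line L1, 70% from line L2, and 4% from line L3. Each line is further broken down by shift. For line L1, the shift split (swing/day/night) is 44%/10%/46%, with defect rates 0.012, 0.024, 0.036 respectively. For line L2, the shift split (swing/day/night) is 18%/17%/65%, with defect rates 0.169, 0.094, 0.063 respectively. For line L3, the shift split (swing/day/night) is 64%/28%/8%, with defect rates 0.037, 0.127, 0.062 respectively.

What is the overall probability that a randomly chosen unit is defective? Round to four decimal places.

P(D|L1) = 0.44·0.012 + 0.1·0.024 + 0.46·0.036 = 0.00528 + 0.0024 + 0.01656 = 0.02424
P(D|L2) = 0.18·0.169 + 0.17·0.094 + 0.65·0.063 = 0.03042 + 0.01598 + 0.04095 = 0.08735
P(D|L3) = 0.64·0.037 + 0.28·0.127 + 0.08·0.062 = 0.02368 + 0.03556 + 0.00496 = 0.0642
By total probability over the outer partition,
P(D) = 0.26·0.02424 + 0.7·0.08735 + 0.04·0.0642
      = 0.0063024 + 0.061145 + 0.002568 = 0.0700154

P(D) ≈ 0.0700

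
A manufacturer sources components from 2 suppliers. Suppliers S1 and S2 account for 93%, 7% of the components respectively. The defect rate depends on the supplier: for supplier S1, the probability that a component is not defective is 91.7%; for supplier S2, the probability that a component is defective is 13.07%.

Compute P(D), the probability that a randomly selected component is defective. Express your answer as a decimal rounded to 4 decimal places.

P(D) ≈ 0.0863

P(D|S1) = 1 − 0.917 = 0.083.
P(D) = P(D|S1)·P(S1) + P(D|S2)·P(S2)
      = 0.083·0.93 + 0.1307·0.07
      = 0.07719 + 0.009149 = 0.086339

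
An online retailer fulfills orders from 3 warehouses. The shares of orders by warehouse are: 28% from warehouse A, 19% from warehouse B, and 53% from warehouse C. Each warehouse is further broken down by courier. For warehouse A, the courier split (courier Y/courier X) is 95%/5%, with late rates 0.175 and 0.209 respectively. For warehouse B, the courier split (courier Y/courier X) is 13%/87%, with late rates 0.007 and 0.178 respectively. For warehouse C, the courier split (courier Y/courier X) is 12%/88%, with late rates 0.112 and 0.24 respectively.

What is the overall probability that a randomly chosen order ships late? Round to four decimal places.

0.1981

P(L|A) = 0.95·0.175 + 0.05·0.209 = 0.16625 + 0.01045 = 0.1767
P(L|B) = 0.13·0.007 + 0.87·0.178 = 0.00091 + 0.15486 = 0.15577
P(L|C) = 0.12·0.112 + 0.88·0.24 = 0.01344 + 0.2112 = 0.22464
By total probability over the outer partition,
P(L) = 0.28·0.1767 + 0.19·0.15577 + 0.53·0.22464
      = 0.049476 + 0.0295963 + 0.1190592 = 0.1981315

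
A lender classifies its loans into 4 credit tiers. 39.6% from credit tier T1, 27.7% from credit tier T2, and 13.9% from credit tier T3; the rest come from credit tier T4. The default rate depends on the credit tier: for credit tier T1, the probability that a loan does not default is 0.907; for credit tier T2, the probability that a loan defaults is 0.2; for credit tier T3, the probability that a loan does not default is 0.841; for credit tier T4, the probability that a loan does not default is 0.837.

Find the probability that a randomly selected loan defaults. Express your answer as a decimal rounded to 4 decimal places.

0.1450

P(T4) = 1 − (0.396 + 0.277 + 0.139) = 0.188.
P(D|T1) = 1 − 0.907 = 0.093.
P(D|T3) = 1 − 0.841 = 0.159.
P(D|T4) = 1 − 0.837 = 0.163.
Summing over the partition,
P(D) = P(D|T1)·P(T1) + P(D|T2)·P(T2) + P(D|T3)·P(T3) + P(D|T4)·P(T4)
      = 0.093·0.396 + 0.2·0.277 + 0.159·0.139 + 0.163·0.188
      = 0.036828 + 0.0554 + 0.022101 + 0.030644 = 0.144973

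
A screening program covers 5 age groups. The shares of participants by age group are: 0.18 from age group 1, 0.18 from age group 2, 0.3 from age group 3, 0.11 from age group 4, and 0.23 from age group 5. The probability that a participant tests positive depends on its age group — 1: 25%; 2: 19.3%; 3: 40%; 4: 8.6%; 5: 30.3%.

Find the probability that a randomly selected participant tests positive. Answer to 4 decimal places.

0.2789

P(T) = P(T|1)·P(1) + P(T|2)·P(2) + P(T|3)·P(3) + P(T|4)·P(4) + P(T|5)·P(5)
      = 0.25·0.18 + 0.193·0.18 + 0.4·0.3 + 0.086·0.11 + 0.303·0.23
      = 0.045 + 0.03474 + 0.12 + 0.00946 + 0.06969 = 0.27889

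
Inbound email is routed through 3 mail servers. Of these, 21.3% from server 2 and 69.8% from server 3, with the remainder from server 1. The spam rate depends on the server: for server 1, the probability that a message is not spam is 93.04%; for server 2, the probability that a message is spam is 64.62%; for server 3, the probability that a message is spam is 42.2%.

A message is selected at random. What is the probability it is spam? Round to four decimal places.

P(1) = 1 − (0.213 + 0.698) = 0.089.
P(S|1) = 1 − 0.9304 = 0.0696.
P(S) = P(S|1)·P(1) + P(S|2)·P(2) + P(S|3)·P(3)
      = 0.0696·0.089 + 0.6462·0.213 + 0.422·0.698
      = 0.0061944 + 0.1376406 + 0.294556 = 0.438391

0.4384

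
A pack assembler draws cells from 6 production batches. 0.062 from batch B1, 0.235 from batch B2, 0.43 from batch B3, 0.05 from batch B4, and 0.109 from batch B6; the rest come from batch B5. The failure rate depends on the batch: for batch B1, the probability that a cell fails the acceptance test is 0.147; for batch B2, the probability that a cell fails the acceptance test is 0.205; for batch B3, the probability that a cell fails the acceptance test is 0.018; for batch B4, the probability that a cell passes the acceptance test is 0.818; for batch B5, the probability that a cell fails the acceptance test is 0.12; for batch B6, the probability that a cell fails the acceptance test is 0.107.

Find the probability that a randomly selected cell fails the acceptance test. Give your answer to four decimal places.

0.0995

P(B5) = 1 − (0.062 + 0.235 + 0.43 + 0.05 + 0.109) = 0.114.
P(F|B4) = 1 − 0.818 = 0.182.
Using total probability over the partition,
P(F) = P(F|B1)·P(B1) + P(F|B2)·P(B2) + P(F|B3)·P(B3) + P(F|B4)·P(B4) + P(F|B5)·P(B5) + P(F|B6)·P(B6)
      = 0.147·0.062 + 0.205·0.235 + 0.018·0.43 + 0.182·0.05 + 0.12·0.114 + 0.107·0.109
      = 0.009114 + 0.048175 + 0.00774 + 0.0091 + 0.01368 + 0.011663 = 0.099472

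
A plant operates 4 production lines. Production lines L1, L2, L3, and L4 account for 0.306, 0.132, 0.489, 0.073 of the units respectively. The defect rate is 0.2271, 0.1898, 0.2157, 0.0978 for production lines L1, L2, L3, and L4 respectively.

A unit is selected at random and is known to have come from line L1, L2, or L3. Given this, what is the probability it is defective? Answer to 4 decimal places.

Let S = {L1, L2, L3}.
P(S) = 0.306 + 0.132 + 0.489 = 0.927.
P(D ∩ S) = 0.2271·0.306 + 0.1898·0.132 + 0.2157·0.489 = 0.0694926 + 0.0250536 + 0.1054773 = 0.2000235.
P(D | S) = 0.2000235 / 0.927 = 0.215775…

P(D|S) ≈ 0.2158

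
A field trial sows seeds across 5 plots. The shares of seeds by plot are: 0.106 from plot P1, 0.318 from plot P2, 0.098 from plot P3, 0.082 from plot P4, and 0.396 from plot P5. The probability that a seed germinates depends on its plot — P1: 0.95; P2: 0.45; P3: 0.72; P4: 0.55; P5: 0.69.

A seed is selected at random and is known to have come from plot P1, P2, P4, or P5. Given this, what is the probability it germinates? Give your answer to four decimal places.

Let S = {P1, P2, P4, P5}.
P(S) = 0.106 + 0.318 + 0.082 + 0.396 = 0.902.
P(G ∩ S) = 0.95·0.106 + 0.45·0.318 + 0.55·0.082 + 0.69·0.396 = 0.1007 + 0.1431 + 0.0451 + 0.27324 = 0.56214.
P(G | S) = 0.56214 / 0.902 = 0.623215…

0.6232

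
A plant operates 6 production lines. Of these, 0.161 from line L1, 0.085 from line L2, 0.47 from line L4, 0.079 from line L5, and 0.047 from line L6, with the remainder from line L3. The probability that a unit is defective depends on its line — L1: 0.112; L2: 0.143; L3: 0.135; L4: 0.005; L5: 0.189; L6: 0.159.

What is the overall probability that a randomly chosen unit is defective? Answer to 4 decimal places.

P(L3) = 1 − (0.161 + 0.085 + 0.47 + 0.079 + 0.047) = 0.158.
By the law of total probability,
P(D) = P(D|L1)·P(L1) + P(D|L2)·P(L2) + P(D|L3)·P(L3) + P(D|L4)·P(L4) + P(D|L5)·P(L5) + P(D|L6)·P(L6)
      = 0.112·0.161 + 0.143·0.085 + 0.135·0.158 + 0.005·0.47 + 0.189·0.079 + 0.159·0.047
      = 0.018032 + 0.012155 + 0.02133 + 0.00235 + 0.014931 + 0.007473 = 0.076271

P(D) ≈ 0.0763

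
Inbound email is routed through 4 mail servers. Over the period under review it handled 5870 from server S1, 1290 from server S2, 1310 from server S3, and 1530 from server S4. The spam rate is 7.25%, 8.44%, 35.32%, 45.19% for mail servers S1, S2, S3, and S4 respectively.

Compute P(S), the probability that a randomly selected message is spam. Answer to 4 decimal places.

P(S) ≈ 0.1689

Total: 5870 + 1290 + 1310 + 1530 = 10000.
P(S1) = 5870/10000 = 0.587. P(S2) = 1290/10000 = 0.129. P(S3) = 1310/10000 = 0.131. P(S4) = 1530/10000 = 0.153.
P(S) = P(S|S1)·P(S1) + P(S|S2)·P(S2) + P(S|S3)·P(S3) + P(S|S4)·P(S4)
      = 0.0725·0.587 + 0.0844·0.129 + 0.3532·0.131 + 0.4519·0.153
      = 0.0425575 + 0.0108876 + 0.0462692 + 0.0691407 = 0.168855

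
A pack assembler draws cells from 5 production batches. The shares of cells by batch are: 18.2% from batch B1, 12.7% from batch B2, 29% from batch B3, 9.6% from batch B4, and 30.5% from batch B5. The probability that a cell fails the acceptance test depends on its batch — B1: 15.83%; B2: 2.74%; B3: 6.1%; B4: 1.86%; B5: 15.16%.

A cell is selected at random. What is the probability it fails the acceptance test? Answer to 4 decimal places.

P(F) = P(F|B1)·P(B1) + P(F|B2)·P(B2) + P(F|B3)·P(B3) + P(F|B4)·P(B4) + P(F|B5)·P(B5)
      = 0.1583·0.182 + 0.0274·0.127 + 0.061·0.29 + 0.0186·0.096 + 0.1516·0.305
      = 0.0288106 + 0.0034798 + 0.01769 + 0.0017856 + 0.046238 = 0.098004

P(F) ≈ 0.0980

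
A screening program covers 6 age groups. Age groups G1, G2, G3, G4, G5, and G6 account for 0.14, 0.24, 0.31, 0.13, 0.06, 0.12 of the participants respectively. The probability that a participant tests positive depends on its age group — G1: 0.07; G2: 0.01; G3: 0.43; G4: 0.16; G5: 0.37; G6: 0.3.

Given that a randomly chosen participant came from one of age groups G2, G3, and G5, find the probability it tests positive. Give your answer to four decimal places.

Let S = {G2, G3, G5}.
P(S) = 0.24 + 0.31 + 0.06 = 0.61.
P(T ∩ S) = 0.01·0.24 + 0.43·0.31 + 0.37·0.06 = 0.0024 + 0.1333 + 0.0222 = 0.1579.
P(T | S) = 0.1579 / 0.61 = 0.258852…

P(T|S) ≈ 0.2589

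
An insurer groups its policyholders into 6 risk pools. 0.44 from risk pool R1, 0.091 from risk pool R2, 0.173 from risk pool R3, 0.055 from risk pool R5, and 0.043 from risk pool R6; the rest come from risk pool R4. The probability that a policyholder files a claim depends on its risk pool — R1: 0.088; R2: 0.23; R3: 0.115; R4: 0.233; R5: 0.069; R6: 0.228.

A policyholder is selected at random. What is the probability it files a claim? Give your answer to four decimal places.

P(C) ≈ 0.1393

P(R4) = 1 − (0.44 + 0.091 + 0.173 + 0.055 + 0.043) = 0.198.
P(C) = P(C|R1)·P(R1) + P(C|R2)·P(R2) + P(C|R3)·P(R3) + P(C|R4)·P(R4) + P(C|R5)·P(R5) + P(C|R6)·P(R6)
      = 0.088·0.44 + 0.23·0.091 + 0.115·0.173 + 0.233·0.198 + 0.069·0.055 + 0.228·0.043
      = 0.03872 + 0.02093 + 0.019895 + 0.046134 + 0.003795 + 0.009804 = 0.139278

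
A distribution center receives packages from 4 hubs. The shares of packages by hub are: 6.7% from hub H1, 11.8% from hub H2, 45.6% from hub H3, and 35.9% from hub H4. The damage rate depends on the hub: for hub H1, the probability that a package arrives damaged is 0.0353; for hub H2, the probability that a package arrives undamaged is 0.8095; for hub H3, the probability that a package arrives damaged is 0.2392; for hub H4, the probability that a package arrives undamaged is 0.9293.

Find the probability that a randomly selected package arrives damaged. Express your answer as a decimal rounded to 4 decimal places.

P(D|H2) = 1 − 0.8095 = 0.1905.
P(D|H4) = 1 − 0.9293 = 0.0707.
P(D) = P(D|H1)·P(H1) + P(D|H2)·P(H2) + P(D|H3)·P(H3) + P(D|H4)·P(H4)
      = 0.0353·0.067 + 0.1905·0.118 + 0.2392·0.456 + 0.0707·0.359
      = 0.0023651 + 0.022479 + 0.1090752 + 0.0253813 = 0.1593006

0.1593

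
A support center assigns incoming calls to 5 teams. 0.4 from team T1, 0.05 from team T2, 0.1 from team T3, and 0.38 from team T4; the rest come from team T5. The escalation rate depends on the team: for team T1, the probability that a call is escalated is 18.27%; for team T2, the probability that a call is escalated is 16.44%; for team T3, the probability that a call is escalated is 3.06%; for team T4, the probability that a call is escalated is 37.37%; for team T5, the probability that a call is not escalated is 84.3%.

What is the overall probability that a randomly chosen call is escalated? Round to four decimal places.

0.2374

P(T5) = 1 − (0.4 + 0.05 + 0.1 + 0.38) = 0.07.
P(E|T5) = 1 − 0.843 = 0.157.
Using total probability over the partition,
P(E) = P(E|T1)·P(T1) + P(E|T2)·P(T2) + P(E|T3)·P(T3) + P(E|T4)·P(T4) + P(E|T5)·P(T5)
      = 0.1827·0.4 + 0.1644·0.05 + 0.0306·0.1 + 0.3737·0.38 + 0.157·0.07
      = 0.07308 + 0.00822 + 0.00306 + 0.142006 + 0.01099 = 0.237356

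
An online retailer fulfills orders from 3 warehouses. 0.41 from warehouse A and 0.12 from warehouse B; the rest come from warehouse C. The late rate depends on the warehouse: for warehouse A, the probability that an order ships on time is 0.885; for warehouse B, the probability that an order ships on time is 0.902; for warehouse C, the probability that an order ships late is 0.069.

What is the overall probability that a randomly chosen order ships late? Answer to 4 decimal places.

P(C) = 1 − (0.41 + 0.12) = 0.47.
P(L|A) = 1 − 0.885 = 0.115.
P(L|B) = 1 − 0.902 = 0.098.
By the law of total probability,
P(L) = P(L|A)·P(A) + P(L|B)·P(B) + P(L|C)·P(C)
      = 0.115·0.41 + 0.098·0.12 + 0.069·0.47
      = 0.04715 + 0.01176 + 0.03243 = 0.09134

0.0913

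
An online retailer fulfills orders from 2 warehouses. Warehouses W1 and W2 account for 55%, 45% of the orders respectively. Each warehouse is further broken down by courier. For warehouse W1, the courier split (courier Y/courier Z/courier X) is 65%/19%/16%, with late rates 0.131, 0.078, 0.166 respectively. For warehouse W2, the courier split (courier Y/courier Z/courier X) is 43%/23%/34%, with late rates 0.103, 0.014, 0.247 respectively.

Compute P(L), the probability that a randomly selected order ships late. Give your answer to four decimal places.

P(L|W1) = 0.65·0.131 + 0.19·0.078 + 0.16·0.166 = 0.08515 + 0.01482 + 0.02656 = 0.12653
P(L|W2) = 0.43·0.103 + 0.23·0.014 + 0.34·0.247 = 0.04429 + 0.00322 + 0.08398 = 0.13149
By total probability over the outer partition,
P(L) = 0.55·0.12653 + 0.45·0.13149
      = 0.0695915 + 0.0591705 = 0.128762

0.1288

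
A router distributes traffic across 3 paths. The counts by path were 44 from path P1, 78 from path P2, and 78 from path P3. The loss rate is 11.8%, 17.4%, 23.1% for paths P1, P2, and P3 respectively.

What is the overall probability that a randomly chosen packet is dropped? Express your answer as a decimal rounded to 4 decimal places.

P(L) ≈ 0.1839

Total: 44 + 78 + 78 = 200.
P(P1) = 44/200 = 0.22. P(P2) = 78/200 = 0.39. P(P3) = 78/200 = 0.39.
P(L) = P(L|P1)·P(P1) + P(L|P2)·P(P2) + P(L|P3)·P(P3)
      = 0.118·0.22 + 0.174·0.39 + 0.231·0.39
      = 0.02596 + 0.06786 + 0.09009 = 0.18391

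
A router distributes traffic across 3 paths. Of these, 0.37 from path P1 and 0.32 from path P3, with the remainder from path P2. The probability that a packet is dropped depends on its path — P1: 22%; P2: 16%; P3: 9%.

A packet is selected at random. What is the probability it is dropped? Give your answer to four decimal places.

P(L) ≈ 0.1598

P(P2) = 1 − (0.37 + 0.32) = 0.31.
By the law of total probability,
P(L) = P(L|P1)·P(P1) + P(L|P2)·P(P2) + P(L|P3)·P(P3)
      = 0.22·0.37 + 0.16·0.31 + 0.09·0.32
      = 0.0814 + 0.0496 + 0.0288 = 0.1598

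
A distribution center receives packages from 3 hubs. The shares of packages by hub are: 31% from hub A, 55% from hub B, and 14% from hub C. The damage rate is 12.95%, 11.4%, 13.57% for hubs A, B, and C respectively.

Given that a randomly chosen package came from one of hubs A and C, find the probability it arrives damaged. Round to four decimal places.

P(D|S) ≈ 0.1314

Let S = {A, C}.
P(S) = 0.31 + 0.14 = 0.45.
P(D ∩ S) = 0.1295·0.31 + 0.1357·0.14 = 0.040145 + 0.018998 = 0.059143.
P(D | S) = 0.059143 / 0.45 = 0.131429…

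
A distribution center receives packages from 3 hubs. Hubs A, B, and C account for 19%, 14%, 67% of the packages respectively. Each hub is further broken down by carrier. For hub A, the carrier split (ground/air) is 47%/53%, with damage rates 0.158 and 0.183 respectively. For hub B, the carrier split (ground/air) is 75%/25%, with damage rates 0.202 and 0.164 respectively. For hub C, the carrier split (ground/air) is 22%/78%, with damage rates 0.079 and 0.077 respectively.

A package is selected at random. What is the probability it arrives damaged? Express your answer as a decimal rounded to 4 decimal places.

P(D|A) = 0.47·0.158 + 0.53·0.183 = 0.07426 + 0.09699 = 0.17125
P(D|B) = 0.75·0.202 + 0.25·0.164 = 0.1515 + 0.041 = 0.1925
P(D|C) = 0.22·0.079 + 0.78·0.077 = 0.01738 + 0.06006 = 0.07744
Then overall,
P(D) = 0.19·0.17125 + 0.14·0.1925 + 0.67·0.07744
      = 0.0325375 + 0.02695 + 0.0518848 = 0.1113723

0.1114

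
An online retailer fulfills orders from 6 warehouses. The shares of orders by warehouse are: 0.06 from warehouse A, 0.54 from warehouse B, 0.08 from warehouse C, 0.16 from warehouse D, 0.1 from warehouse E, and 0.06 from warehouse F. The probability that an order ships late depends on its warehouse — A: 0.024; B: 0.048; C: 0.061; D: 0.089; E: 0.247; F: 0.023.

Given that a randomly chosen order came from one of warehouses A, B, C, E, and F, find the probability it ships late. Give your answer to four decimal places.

Let S = {A, B, C, E, F}.
P(S) = 0.06 + 0.54 + 0.08 + 0.1 + 0.06 = 0.84.
P(L ∩ S) = 0.024·0.06 + 0.048·0.54 + 0.061·0.08 + 0.247·0.1 + 0.023·0.06 = 0.00144 + 0.02592 + 0.00488 + 0.0247 + 0.00138 = 0.05832.
P(L | S) = 0.05832 / 0.84 = 0.069429…

P(L|S) ≈ 0.0694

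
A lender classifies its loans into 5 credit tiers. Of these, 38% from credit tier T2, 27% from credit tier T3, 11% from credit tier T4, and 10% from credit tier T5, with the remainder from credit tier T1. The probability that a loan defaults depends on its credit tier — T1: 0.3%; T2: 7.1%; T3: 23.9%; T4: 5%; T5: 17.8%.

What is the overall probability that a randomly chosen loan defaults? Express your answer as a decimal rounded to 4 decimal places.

P(T1) = 1 − (0.38 + 0.27 + 0.11 + 0.1) = 0.14.
By the law of total probability,
P(D) = P(D|T1)·P(T1) + P(D|T2)·P(T2) + P(D|T3)·P(T3) + P(D|T4)·P(T4) + P(D|T5)·P(T5)
      = 0.003·0.14 + 0.071·0.38 + 0.239·0.27 + 0.05·0.11 + 0.178·0.1
      = 0.00042 + 0.02698 + 0.06453 + 0.0055 + 0.0178 = 0.11523

P(D) ≈ 0.1152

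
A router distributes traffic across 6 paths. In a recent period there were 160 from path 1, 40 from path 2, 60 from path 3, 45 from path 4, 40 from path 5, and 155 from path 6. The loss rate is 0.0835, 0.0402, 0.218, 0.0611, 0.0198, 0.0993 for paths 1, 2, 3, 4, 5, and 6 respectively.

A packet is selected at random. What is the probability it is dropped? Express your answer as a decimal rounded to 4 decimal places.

0.0940

Total: 160 + 40 + 60 + 45 + 40 + 155 = 500.
P(1) = 160/500 = 0.32. P(2) = 40/500 = 0.08. P(3) = 60/500 = 0.12. P(4) = 45/500 = 0.09. P(5) = 40/500 = 0.08. P(6) = 155/500 = 0.31.
P(L) = P(L|1)·P(1) + P(L|2)·P(2) + P(L|3)·P(3) + P(L|4)·P(4) + P(L|5)·P(5) + P(L|6)·P(6)
      = 0.0835·0.32 + 0.0402·0.08 + 0.218·0.12 + 0.0611·0.09 + 0.0198·0.08 + 0.0993·0.31
      = 0.02672 + 0.003216 + 0.02616 + 0.005499 + 0.001584 + 0.030783 = 0.093962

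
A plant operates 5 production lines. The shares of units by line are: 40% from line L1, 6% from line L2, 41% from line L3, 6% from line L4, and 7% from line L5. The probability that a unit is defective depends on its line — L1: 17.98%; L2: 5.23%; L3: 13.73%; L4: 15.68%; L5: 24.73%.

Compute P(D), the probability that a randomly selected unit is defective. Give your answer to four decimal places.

P(D) = P(D|L1)·P(L1) + P(D|L2)·P(L2) + P(D|L3)·P(L3) + P(D|L4)·P(L4) + P(D|L5)·P(L5)
      = 0.1798·0.4 + 0.0523·0.06 + 0.1373·0.41 + 0.1568·0.06 + 0.2473·0.07
      = 0.07192 + 0.003138 + 0.056293 + 0.009408 + 0.017311 = 0.15807

0.1581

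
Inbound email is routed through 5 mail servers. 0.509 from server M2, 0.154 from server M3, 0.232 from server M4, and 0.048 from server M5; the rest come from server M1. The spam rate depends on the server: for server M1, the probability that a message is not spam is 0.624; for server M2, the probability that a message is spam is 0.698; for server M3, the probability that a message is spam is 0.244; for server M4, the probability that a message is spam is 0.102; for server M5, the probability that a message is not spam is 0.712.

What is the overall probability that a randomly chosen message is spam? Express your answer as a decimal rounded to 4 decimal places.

P(M1) = 1 − (0.509 + 0.154 + 0.232 + 0.048) = 0.057.
P(S|M1) = 1 − 0.624 = 0.376.
P(S|M5) = 1 − 0.712 = 0.288.
P(S) = P(S|M1)·P(M1) + P(S|M2)·P(M2) + P(S|M3)·P(M3) + P(S|M4)·P(M4) + P(S|M5)·P(M5)
      = 0.376·0.057 + 0.698·0.509 + 0.244·0.154 + 0.102·0.232 + 0.288·0.048
      = 0.021432 + 0.355282 + 0.037576 + 0.023664 + 0.013824 = 0.451778

P(S) ≈ 0.4518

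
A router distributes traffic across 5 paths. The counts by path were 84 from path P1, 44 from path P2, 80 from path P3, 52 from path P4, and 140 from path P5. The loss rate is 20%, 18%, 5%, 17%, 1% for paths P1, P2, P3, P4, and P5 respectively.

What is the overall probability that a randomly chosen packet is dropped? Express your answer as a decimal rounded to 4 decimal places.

Total: 84 + 44 + 80 + 52 + 140 = 400.
P(P1) = 84/400 = 0.21. P(P2) = 44/400 = 0.11. P(P3) = 80/400 = 0.2. P(P4) = 52/400 = 0.13. P(P5) = 140/400 = 0.35.
Summing over the partition,
P(L) = P(L|P1)·P(P1) + P(L|P2)·P(P2) + P(L|P3)·P(P3) + P(L|P4)·P(P4) + P(L|P5)·P(P5)
      = 0.2·0.21 + 0.18·0.11 + 0.05·0.2 + 0.17·0.13 + 0.01·0.35
      = 0.042 + 0.0198 + 0.01 + 0.0221 + 0.0035 = 0.0974

0.0974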